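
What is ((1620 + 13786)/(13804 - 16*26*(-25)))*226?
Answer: 870439/6051 ≈ 143.85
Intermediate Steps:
((1620 + 13786)/(13804 - 16*26*(-25)))*226 = (15406/(13804 - 416*(-25)))*226 = (15406/(13804 + 10400))*226 = (15406/24204)*226 = (15406*(1/24204))*226 = (7703/12102)*226 = 870439/6051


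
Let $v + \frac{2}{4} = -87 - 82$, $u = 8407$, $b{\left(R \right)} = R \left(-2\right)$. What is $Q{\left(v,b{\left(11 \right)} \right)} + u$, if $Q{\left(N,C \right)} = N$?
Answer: $\frac{16475}{2} \approx 8237.5$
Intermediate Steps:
$b{\left(R \right)} = - 2 R$
$v = - \frac{339}{2}$ ($v = - \frac{1}{2} - 169 = - \frac{339}{2} \approx -169.5$)
$Q{\left(v,b{\left(11 \right)} \right)} + u = - \frac{339}{2} + 8407 = \frac{16475}{2}$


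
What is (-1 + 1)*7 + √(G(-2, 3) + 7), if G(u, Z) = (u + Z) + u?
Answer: √6 ≈ 2.4495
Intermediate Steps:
G(u, Z) = Z + 2*u (G(u, Z) = (Z + u) + u = Z + 2*u)
(-1 + 1)*7 + √(G(-2, 3) + 7) = (-1 + 1)*7 + √((3 + 2*(-2)) + 7) = 0*7 + √((3 - 4) + 7) = 0 + √(-1 + 7) = 0 + √6 = √6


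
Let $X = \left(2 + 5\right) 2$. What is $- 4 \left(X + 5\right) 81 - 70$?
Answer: $-6226$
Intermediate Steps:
$X = 14$ ($X = 7 \cdot 2 = 14$)
$- 4 \left(X + 5\right) 81 - 70 = - 4 \left(14 + 5\right) 81 - 70 = \left(-4\right) 19 \cdot 81 - 70 = \left(-76\right) 81 - 70 = -6156 - 70 = -6226$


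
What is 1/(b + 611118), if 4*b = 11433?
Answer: 4/2455905 ≈ 1.6287e-6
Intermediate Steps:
b = 11433/4 (b = (¼)*11433 = 11433/4 ≈ 2858.3)
1/(b + 611118) = 1/(11433/4 + 611118) = 1/(2455905/4) = 4/2455905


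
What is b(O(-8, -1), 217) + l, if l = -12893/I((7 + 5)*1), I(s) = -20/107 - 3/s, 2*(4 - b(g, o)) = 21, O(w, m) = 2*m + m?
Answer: 11033977/374 ≈ 29503.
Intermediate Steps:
O(w, m) = 3*m
b(g, o) = -13/2 (b(g, o) = 4 - ½*21 = 4 - 21/2 = -13/2)
I(s) = -20/107 - 3/s (I(s) = -20*1/107 - 3/s = -20/107 - 3/s)
l = 5518204/187 (l = -12893/(-20/107 - 3/(7 + 5)) = -12893/(-20/107 - 3/(12*1)) = -12893/(-20/107 - 3/12) = -12893/(-20/107 - 3*1/12) = -12893/(-20/107 - ¼) = -12893/(-187/428) = -12893*(-428/187) = 5518204/187 ≈ 29509.)
b(O(-8, -1), 217) + l = -13/2 + 5518204/187 = 11033977/374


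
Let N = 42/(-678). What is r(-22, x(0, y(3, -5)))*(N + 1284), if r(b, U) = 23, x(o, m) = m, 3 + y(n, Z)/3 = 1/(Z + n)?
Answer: 3336955/113 ≈ 29531.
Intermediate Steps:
y(n, Z) = -9 + 3/(Z + n)
N = -7/113 (N = 42*(-1/678) = -7/113 ≈ -0.061947)
r(-22, x(0, y(3, -5)))*(N + 1284) = 23*(-7/113 + 1284) = 23*(145085/113) = 3336955/113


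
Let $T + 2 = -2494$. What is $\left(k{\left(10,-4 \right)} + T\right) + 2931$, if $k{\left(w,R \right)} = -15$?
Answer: $420$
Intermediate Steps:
$T = -2496$ ($T = -2 - 2494 = -2496$)
$\left(k{\left(10,-4 \right)} + T\right) + 2931 = \left(-15 - 2496\right) + 2931 = -2511 + 2931 = 420$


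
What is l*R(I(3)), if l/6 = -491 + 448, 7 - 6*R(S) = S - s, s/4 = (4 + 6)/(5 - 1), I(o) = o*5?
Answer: -86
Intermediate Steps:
I(o) = 5*o
s = 10 (s = 4*((4 + 6)/(5 - 1)) = 4*(10/4) = 4*(10*(¼)) = 4*(5/2) = 10)
R(S) = 17/6 - S/6 (R(S) = 7/6 - (S - 1*10)/6 = 7/6 - (S - 10)/6 = 7/6 - (-10 + S)/6 = 7/6 + (5/3 - S/6) = 17/6 - S/6)
l = -258 (l = 6*(-491 + 448) = 6*(-43) = -258)
l*R(I(3)) = -258*(17/6 - 5*3/6) = -258*(17/6 - ⅙*15) = -258*(17/6 - 5/2) = -258*⅓ = -86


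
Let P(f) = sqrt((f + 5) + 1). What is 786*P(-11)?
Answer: 786*I*sqrt(5) ≈ 1757.5*I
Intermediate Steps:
P(f) = sqrt(6 + f) (P(f) = sqrt((5 + f) + 1) = sqrt(6 + f))
786*P(-11) = 786*sqrt(6 - 11) = 786*sqrt(-5) = 786*(I*sqrt(5)) = 786*I*sqrt(5)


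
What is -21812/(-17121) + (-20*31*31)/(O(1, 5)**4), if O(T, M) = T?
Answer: -329043808/17121 ≈ -19219.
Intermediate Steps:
-21812/(-17121) + (-20*31*31)/(O(1, 5)**4) = -21812/(-17121) + (-20*31*31)/(1**4) = -21812*(-1/17121) - 620*31/1 = 21812/17121 - 19220*1 = 21812/17121 - 19220 = -329043808/17121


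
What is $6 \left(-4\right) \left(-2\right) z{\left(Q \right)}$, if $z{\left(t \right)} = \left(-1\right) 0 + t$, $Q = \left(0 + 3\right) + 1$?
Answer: $192$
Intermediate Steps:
$Q = 4$ ($Q = 3 + 1 = 4$)
$z{\left(t \right)} = t$ ($z{\left(t \right)} = 0 + t = t$)
$6 \left(-4\right) \left(-2\right) z{\left(Q \right)} = 6 \left(-4\right) \left(-2\right) 4 = \left(-24\right) \left(-2\right) 4 = 48 \cdot 4 = 192$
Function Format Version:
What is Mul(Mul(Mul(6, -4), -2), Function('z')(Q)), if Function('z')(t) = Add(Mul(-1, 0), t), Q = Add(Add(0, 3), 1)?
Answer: 192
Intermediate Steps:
Q = 4 (Q = Add(3, 1) = 4)
Function('z')(t) = t (Function('z')(t) = Add(0, t) = t)
Mul(Mul(Mul(6, -4), -2), Function('z')(Q)) = Mul(Mul(Mul(6, -4), -2), 4) = Mul(Mul(-24, -2), 4) = Mul(48, 4) = 192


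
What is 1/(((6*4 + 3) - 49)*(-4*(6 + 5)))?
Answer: 1/968 ≈ 0.0010331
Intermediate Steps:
1/(((6*4 + 3) - 49)*(-4*(6 + 5))) = 1/(((24 + 3) - 49)*(-4*11)) = 1/((27 - 49)*(-44)) = 1/(-22*(-44)) = 1/968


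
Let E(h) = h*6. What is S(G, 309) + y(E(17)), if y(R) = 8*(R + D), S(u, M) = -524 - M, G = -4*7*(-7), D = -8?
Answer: -81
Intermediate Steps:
E(h) = 6*h
G = 196 (G = -28*(-7) = 196)
y(R) = -64 + 8*R (y(R) = 8*(R - 8) = 8*(-8 + R) = -64 + 8*R)
S(G, 309) + y(E(17)) = (-524 - 1*309) + (-64 + 8*(6*17)) = (-524 - 309) + (-64 + 8*102) = -833 + (-64 + 816) = -833 + 752 = -81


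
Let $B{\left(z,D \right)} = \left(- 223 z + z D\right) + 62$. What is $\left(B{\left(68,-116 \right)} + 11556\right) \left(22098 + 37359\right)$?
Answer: $-679831338$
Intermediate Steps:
$B{\left(z,D \right)} = 62 - 223 z + D z$ ($B{\left(z,D \right)} = \left(- 223 z + D z\right) + 62 = 62 - 223 z + D z$)
$\left(B{\left(68,-116 \right)} + 11556\right) \left(22098 + 37359\right) = \left(\left(62 - 15164 - 7888\right) + 11556\right) \left(22098 + 37359\right) = \left(\left(62 - 15164 - 7888\right) + 11556\right) 59457 = \left(-22990 + 11556\right) 59457 = \left(-11434\right) 59457 = -679831338$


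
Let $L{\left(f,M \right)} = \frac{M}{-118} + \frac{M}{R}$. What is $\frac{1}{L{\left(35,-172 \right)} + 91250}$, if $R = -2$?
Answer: $\frac{59}{5388910} \approx 1.0948 \cdot 10^{-5}$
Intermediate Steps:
$L{\left(f,M \right)} = - \frac{30 M}{59}$ ($L{\left(f,M \right)} = \frac{M}{-118} + \frac{M}{-2} = M \left(- \frac{1}{118}\right) + M \left(- \frac{1}{2}\right) = - \frac{M}{118} - \frac{M}{2} = - \frac{30 M}{59}$)
$\frac{1}{L{\left(35,-172 \right)} + 91250} = \frac{1}{\left(- \frac{30}{59}\right) \left(-172\right) + 91250} = \frac{1}{\frac{5160}{59} + 91250} = \frac{1}{\frac{5388910}{59}} = \frac{59}{5388910}$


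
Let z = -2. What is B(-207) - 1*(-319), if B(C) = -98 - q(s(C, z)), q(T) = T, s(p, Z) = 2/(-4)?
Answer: 443/2 ≈ 221.50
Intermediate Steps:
s(p, Z) = -1/2 (s(p, Z) = 2*(-1/4) = -1/2)
B(C) = -195/2 (B(C) = -98 - 1*(-1/2) = -98 + 1/2 = -195/2)
B(-207) - 1*(-319) = -195/2 - 1*(-319) = -195/2 + 319 = 443/2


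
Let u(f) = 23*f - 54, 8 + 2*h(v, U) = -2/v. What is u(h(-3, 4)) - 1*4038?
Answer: -12529/3 ≈ -4176.3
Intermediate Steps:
h(v, U) = -4 - 1/v (h(v, U) = -4 + (-2/v)/2 = -4 - 1/v)
u(f) = -54 + 23*f
u(h(-3, 4)) - 1*4038 = (-54 + 23*(-4 - 1/(-3))) - 1*4038 = (-54 + 23*(-4 - 1*(-⅓))) - 4038 = (-54 + 23*(-4 + ⅓)) - 4038 = (-54 + 23*(-11/3)) - 4038 = (-54 - 253/3) - 4038 = -415/3 - 4038 = -12529/3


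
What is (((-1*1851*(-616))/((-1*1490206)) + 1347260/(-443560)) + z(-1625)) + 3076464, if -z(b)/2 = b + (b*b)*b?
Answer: 141868051462928649363/16524894334 ≈ 8.5851e+9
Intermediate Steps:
z(b) = -2*b - 2*b³ (z(b) = -2*(b + (b*b)*b) = -2*(b + b²*b) = -2*(b + b³) = -2*b - 2*b³)
(((-1*1851*(-616))/((-1*1490206)) + 1347260/(-443560)) + z(-1625)) + 3076464 = (((-1*1851*(-616))/((-1*1490206)) + 1347260/(-443560)) - 2*(-1625)*(1 + (-1625)²)) + 3076464 = ((-1851*(-616)/(-1490206) + 1347260*(-1/443560)) - 2*(-1625)*(1 + 2640625)) + 3076464 = ((1140216*(-1/1490206) - 67363/22178) - 2*(-1625)*2640626) + 3076464 = ((-570108/745103 - 67363/22178) + 8582034500) + 3076464 = (-62836228613/16524894334 + 8582034500) + 3076464 = 141817213220406294387/16524894334 + 3076464 = 141868051462928649363/16524894334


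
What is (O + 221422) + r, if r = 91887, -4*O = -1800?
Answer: 313759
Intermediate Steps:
O = 450 (O = -¼*(-1800) = 450)
(O + 221422) + r = (450 + 221422) + 91887 = 221872 + 91887 = 313759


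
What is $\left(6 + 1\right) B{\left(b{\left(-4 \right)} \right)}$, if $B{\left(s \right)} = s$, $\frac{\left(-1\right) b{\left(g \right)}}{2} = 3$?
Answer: $-42$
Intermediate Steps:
$b{\left(g \right)} = -6$ ($b{\left(g \right)} = \left(-2\right) 3 = -6$)
$\left(6 + 1\right) B{\left(b{\left(-4 \right)} \right)} = \left(6 + 1\right) \left(-6\right) = 7 \left(-6\right) = -42$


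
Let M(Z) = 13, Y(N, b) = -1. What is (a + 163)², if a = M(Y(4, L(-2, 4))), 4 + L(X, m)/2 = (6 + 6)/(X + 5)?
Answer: 30976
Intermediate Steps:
L(X, m) = -8 + 24/(5 + X) (L(X, m) = -8 + 2*((6 + 6)/(X + 5)) = -8 + 2*(12/(5 + X)) = -8 + 24/(5 + X))
a = 13
(a + 163)² = (13 + 163)² = 176² = 30976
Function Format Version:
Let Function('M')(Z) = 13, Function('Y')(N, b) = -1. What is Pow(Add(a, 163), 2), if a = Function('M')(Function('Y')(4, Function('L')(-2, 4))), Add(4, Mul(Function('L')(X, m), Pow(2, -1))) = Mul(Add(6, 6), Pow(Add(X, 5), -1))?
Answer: 30976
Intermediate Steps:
Function('L')(X, m) = Add(-8, Mul(24, Pow(Add(5, X), -1))) (Function('L')(X, m) = Add(-8, Mul(2, Mul(Add(6, 6), Pow(Add(X, 5), -1)))) = Add(-8, Mul(2, Mul(12, Pow(Add(5, X), -1)))) = Add(-8, Mul(24, Pow(Add(5, X), -1))))
a = 13
Pow(Add(a, 163), 2) = Pow(Add(13, 163), 2) = Pow(176, 2) = 30976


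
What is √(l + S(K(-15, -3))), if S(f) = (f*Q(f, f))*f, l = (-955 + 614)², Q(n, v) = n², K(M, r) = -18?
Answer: √221257 ≈ 470.38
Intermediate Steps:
l = 116281 (l = (-341)² = 116281)
S(f) = f⁴ (S(f) = (f*f²)*f = f³*f = f⁴)
√(l + S(K(-15, -3))) = √(116281 + (-18)⁴) = √(116281 + 104976) = √221257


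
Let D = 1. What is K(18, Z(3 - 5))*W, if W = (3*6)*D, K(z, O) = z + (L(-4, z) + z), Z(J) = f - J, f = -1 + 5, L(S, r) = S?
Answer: 576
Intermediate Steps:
f = 4
Z(J) = 4 - J
K(z, O) = -4 + 2*z (K(z, O) = z + (-4 + z) = -4 + 2*z)
W = 18 (W = (3*6)*1 = 18*1 = 18)
K(18, Z(3 - 5))*W = (-4 + 2*18)*18 = (-4 + 36)*18 = 32*18 = 576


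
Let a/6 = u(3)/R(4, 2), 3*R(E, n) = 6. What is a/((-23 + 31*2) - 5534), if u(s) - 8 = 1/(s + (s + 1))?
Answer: -171/38465 ≈ -0.0044456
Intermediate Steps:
R(E, n) = 2 (R(E, n) = (1/3)*6 = 2)
u(s) = 8 + 1/(1 + 2*s) (u(s) = 8 + 1/(s + (s + 1)) = 8 + 1/(s + (1 + s)) = 8 + 1/(1 + 2*s))
a = 171/7 (a = 6*(((9 + 16*3)/(1 + 2*3))/2) = 6*(((9 + 48)/(1 + 6))*(1/2)) = 6*((57/7)*(1/2)) = 6*(57/14) = 171/7 ≈ 24.429)
a/((-23 + 31*2) - 5534) = (171/7)/((-23 + 31*2) - 5534) = (171/7)/((-23 + 62) - 5534) = (171/7)/(39 - 5534) = (171/7)/(-5495) = -1/5495*171/7 = -171/38465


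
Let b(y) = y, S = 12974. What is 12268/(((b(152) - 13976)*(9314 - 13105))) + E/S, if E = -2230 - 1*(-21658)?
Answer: 127289770573/84990701952 ≈ 1.4977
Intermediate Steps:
E = 19428 (E = -2230 + 21658 = 19428)
12268/(((b(152) - 13976)*(9314 - 13105))) + E/S = 12268/(((152 - 13976)*(9314 - 13105))) + 19428/12974 = 12268/((-13824*(-3791))) + 19428*(1/12974) = 12268/52406784 + 9714/6487 = 12268*(1/52406784) + 9714/6487 = 3067/13101696 + 9714/6487 = 127289770573/84990701952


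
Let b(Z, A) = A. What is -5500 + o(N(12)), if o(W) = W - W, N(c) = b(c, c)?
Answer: -5500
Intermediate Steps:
N(c) = c
o(W) = 0
-5500 + o(N(12)) = -5500 + 0 = -5500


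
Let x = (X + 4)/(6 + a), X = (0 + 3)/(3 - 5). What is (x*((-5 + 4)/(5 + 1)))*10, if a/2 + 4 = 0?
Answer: 25/12 ≈ 2.0833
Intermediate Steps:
a = -8 (a = -8 + 2*0 = -8 + 0 = -8)
X = -3/2 (X = 3/(-2) = 3*(-1/2) = -3/2 ≈ -1.5000)
x = -5/4 (x = (-3/2 + 4)/(6 - 8) = (5/2)/(-2) = (5/2)*(-1/2) = -5/4 ≈ -1.2500)
(x*((-5 + 4)/(5 + 1)))*10 = -5*(-5 + 4)/(4*(5 + 1))*10 = -(-5)/(4*6)*10 = -5/4*(-1/6)*10 = (5/24)*10 = 25/12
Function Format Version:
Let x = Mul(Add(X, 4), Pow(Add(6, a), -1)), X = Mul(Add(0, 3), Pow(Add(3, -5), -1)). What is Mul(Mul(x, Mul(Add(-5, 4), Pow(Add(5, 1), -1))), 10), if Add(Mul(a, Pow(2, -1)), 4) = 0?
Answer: Rational(25, 12) ≈ 2.0833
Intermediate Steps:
a = -8 (a = Add(-8, Mul(2, 0)) = Add(-8, 0) = -8)
X = Rational(-3, 2) (X = Mul(3, Pow(-2, -1)) = Mul(3, Rational(-1, 2)) = Rational(-3, 2) ≈ -1.5000)
x = Rational(-5, 4) (x = Mul(Add(Rational(-3, 2), 4), Pow(Add(6, -8), -1)) = Mul(Rational(5, 2), Pow(-2, -1)) = Mul(Rational(5, 2), Rational(-1, 2)) = Rational(-5, 4) ≈ -1.2500)
Mul(Mul(x, Mul(Add(-5, 4), Pow(Add(5, 1), -1))), 10) = Mul(Mul(Rational(-5, 4), Mul(Add(-5, 4), Pow(Add(5, 1), -1))), 10) = Mul(Mul(Rational(-5, 4), Mul(-1, Pow(6, -1))), 10) = Mul(Mul(Rational(-5, 4), Mul(-1, Rational(1, 6))), 10) = Mul(Mul(Rational(-5, 4), Rational(-1, 6)), 10) = Mul(Rational(5, 24), 10) = Rational(25, 12)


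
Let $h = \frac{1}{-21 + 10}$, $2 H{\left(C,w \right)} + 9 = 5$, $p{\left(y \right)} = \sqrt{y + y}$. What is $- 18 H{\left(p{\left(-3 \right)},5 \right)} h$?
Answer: $- \frac{36}{11} \approx -3.2727$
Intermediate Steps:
$p{\left(y \right)} = \sqrt{2} \sqrt{y}$ ($p{\left(y \right)} = \sqrt{2 y} = \sqrt{2} \sqrt{y}$)
$H{\left(C,w \right)} = -2$ ($H{\left(C,w \right)} = - \frac{9}{2} + \frac{1}{2} \cdot 5 = - \frac{9}{2} + \frac{5}{2} = -2$)
$h = - \frac{1}{11}$ ($h = \frac{1}{-11} = - \frac{1}{11} \approx -0.090909$)
$- 18 H{\left(p{\left(-3 \right)},5 \right)} h = \left(-18\right) \left(-2\right) \left(- \frac{1}{11}\right) = 36 \left(- \frac{1}{11}\right) = - \frac{36}{11}$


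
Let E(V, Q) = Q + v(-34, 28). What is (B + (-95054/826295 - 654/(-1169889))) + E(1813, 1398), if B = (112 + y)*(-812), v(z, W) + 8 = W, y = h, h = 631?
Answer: -193946305195918022/322224477085 ≈ -6.0190e+5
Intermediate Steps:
y = 631
v(z, W) = -8 + W
E(V, Q) = 20 + Q (E(V, Q) = Q + (-8 + 28) = Q + 20 = 20 + Q)
B = -603316 (B = (112 + 631)*(-812) = 743*(-812) = -603316)
(B + (-95054/826295 - 654/(-1169889))) + E(1813, 1398) = (-603316 + (-95054/826295 - 654/(-1169889))) + (20 + 1398) = (-603316 + (-95054*1/826295 - 654*(-1/1169889))) + 1418 = (-603316 + (-95054/826295 + 218/389963)) + 1418 = (-603316 - 36887410692/322224477085) + 1418 = -194403219504424552/322224477085 + 1418 = -193946305195918022/322224477085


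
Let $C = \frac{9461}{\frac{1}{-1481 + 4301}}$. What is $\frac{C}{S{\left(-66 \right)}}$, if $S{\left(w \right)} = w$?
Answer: $- \frac{4446670}{11} \approx -4.0424 \cdot 10^{5}$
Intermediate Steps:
$C = 26680020$ ($C = \frac{9461}{\frac{1}{2820}} = 9461 \frac{1}{\frac{1}{2820}} = 9461 \cdot 2820 = 26680020$)
$\frac{C}{S{\left(-66 \right)}} = \frac{26680020}{-66} = 26680020 \left(- \frac{1}{66}\right) = - \frac{4446670}{11}$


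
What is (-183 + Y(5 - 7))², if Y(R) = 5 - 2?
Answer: 32400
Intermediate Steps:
Y(R) = 3
(-183 + Y(5 - 7))² = (-183 + 3)² = (-180)² = 32400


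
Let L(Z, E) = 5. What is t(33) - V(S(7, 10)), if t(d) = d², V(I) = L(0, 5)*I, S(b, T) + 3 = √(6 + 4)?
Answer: 1104 - 5*√10 ≈ 1088.2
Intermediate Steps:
S(b, T) = -3 + √10 (S(b, T) = -3 + √(6 + 4) = -3 + √10)
V(I) = 5*I
t(33) - V(S(7, 10)) = 33² - 5*(-3 + √10) = 1089 - (-15 + 5*√10) = 1089 + (15 - 5*√10) = 1104 - 5*√10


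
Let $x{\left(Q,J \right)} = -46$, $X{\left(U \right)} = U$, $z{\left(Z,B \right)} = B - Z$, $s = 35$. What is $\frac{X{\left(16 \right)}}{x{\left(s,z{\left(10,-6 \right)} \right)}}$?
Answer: $- \frac{8}{23} \approx -0.34783$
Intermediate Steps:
$\frac{X{\left(16 \right)}}{x{\left(s,z{\left(10,-6 \right)} \right)}} = \frac{16}{-46} = 16 \left(- \frac{1}{46}\right) = - \frac{8}{23}$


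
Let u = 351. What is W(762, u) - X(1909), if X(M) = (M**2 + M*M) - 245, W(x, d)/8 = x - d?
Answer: -7285029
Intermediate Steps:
W(x, d) = -8*d + 8*x (W(x, d) = 8*(x - d) = -8*d + 8*x)
X(M) = -245 + 2*M**2 (X(M) = (M**2 + M**2) - 245 = 2*M**2 - 245 = -245 + 2*M**2)
W(762, u) - X(1909) = (-8*351 + 8*762) - (-245 + 2*1909**2) = (-2808 + 6096) - (-245 + 2*3644281) = 3288 - (-245 + 7288562) = 3288 - 1*7288317 = 3288 - 7288317 = -7285029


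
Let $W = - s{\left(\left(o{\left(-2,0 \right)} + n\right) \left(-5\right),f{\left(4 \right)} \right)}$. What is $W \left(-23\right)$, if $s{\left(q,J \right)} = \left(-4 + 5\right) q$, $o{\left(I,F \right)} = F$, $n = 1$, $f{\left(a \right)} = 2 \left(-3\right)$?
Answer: $-115$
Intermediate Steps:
$f{\left(a \right)} = -6$
$s{\left(q,J \right)} = q$ ($s{\left(q,J \right)} = 1 q = q$)
$W = 5$ ($W = - \left(0 + 1\right) \left(-5\right) = - 1 \left(-5\right) = \left(-1\right) \left(-5\right) = 5$)
$W \left(-23\right) = 5 \left(-23\right) = -115$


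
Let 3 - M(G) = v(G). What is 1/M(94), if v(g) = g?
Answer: -1/91 ≈ -0.010989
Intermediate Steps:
M(G) = 3 - G
1/M(94) = 1/(3 - 1*94) = 1/(3 - 94) = 1/(-91) = -1/91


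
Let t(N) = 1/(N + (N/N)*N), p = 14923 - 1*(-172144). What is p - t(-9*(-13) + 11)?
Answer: 47889151/256 ≈ 1.8707e+5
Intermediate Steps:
p = 187067 (p = 14923 + 172144 = 187067)
t(N) = 1/(2*N) (t(N) = 1/(N + 1*N) = 1/(N + N) = 1/(2*N))
p - t(-9*(-13) + 11) = 187067 - 1/(2*(-9*(-13) + 11)) = 187067 - 1/(2*(117 + 11)) = 187067 - 1/(2*128) = 187067 - 1*1/256 = 187067 - 1/256 = 47889151/256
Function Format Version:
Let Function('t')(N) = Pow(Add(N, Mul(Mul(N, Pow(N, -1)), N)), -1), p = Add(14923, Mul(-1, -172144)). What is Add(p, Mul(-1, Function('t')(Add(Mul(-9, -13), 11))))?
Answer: Rational(47889151, 256) ≈ 1.8707e+5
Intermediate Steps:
p = 187067 (p = Add(14923, 172144) = 187067)
Function('t')(N) = Mul(Rational(1, 2), Pow(N, -1)) (Function('t')(N) = Pow(Add(N, Mul(1, N)), -1) = Pow(Add(N, N), -1) = Pow(Mul(2, N), -1) = Mul(Rational(1, 2), Pow(N, -1)))
Add(p, Mul(-1, Function('t')(Add(Mul(-9, -13), 11)))) = Add(187067, Mul(-1, Mul(Rational(1, 2), Pow(Add(Mul(-9, -13), 11), -1)))) = Add(187067, Mul(-1, Mul(Rational(1, 2), Pow(Add(117, 11), -1)))) = Add(187067, Mul(-1, Mul(Rational(1, 2), Pow(128, -1)))) = Add(187067, Mul(-1, Mul(Rational(1, 2), Rational(1, 128)))) = Add(187067, Mul(-1, Rational(1, 256))) = Add(187067, Rational(-1, 256)) = Rational(47889151, 256)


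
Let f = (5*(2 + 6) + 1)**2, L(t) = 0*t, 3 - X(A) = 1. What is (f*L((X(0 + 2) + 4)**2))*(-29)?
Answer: 0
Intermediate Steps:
X(A) = 2 (X(A) = 3 - 1*1 = 3 - 1 = 2)
L(t) = 0
f = 1681 (f = (5*8 + 1)**2 = (40 + 1)**2 = 41**2 = 1681)
(f*L((X(0 + 2) + 4)**2))*(-29) = (1681*0)*(-29) = 0*(-29) = 0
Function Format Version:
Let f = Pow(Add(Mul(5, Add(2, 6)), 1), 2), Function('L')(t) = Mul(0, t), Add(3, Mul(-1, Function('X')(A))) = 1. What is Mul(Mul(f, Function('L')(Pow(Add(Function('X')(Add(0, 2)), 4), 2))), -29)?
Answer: 0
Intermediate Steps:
Function('X')(A) = 2 (Function('X')(A) = Add(3, Mul(-1, 1)) = Add(3, -1) = 2)
Function('L')(t) = 0
f = 1681 (f = Pow(Add(Mul(5, 8), 1), 2) = Pow(Add(40, 1), 2) = Pow(41, 2) = 1681)
Mul(Mul(f, Function('L')(Pow(Add(Function('X')(Add(0, 2)), 4), 2))), -29) = Mul(Mul(1681, 0), -29) = Mul(0, -29) = 0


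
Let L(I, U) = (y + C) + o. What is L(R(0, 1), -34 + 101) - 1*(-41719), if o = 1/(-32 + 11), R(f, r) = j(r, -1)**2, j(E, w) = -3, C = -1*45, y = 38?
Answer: 875951/21 ≈ 41712.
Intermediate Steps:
C = -45
R(f, r) = 9 (R(f, r) = (-3)**2 = 9)
o = -1/21 (o = 1/(-21) = -1/21 ≈ -0.047619)
L(I, U) = -148/21 (L(I, U) = (38 - 45) - 1/21 = -7 - 1/21 = -148/21)
L(R(0, 1), -34 + 101) - 1*(-41719) = -148/21 - 1*(-41719) = -148/21 + 41719 = 875951/21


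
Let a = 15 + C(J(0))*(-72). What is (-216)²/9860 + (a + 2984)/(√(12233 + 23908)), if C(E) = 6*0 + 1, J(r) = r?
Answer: 11664/2465 + 2927*√36141/36141 ≈ 20.128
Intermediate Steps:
C(E) = 1 (C(E) = 0 + 1 = 1)
a = -57 (a = 15 + 1*(-72) = 15 - 72 = -57)
(-216)²/9860 + (a + 2984)/(√(12233 + 23908)) = (-216)²/9860 + (-57 + 2984)/(√(12233 + 23908)) = 46656*(1/9860) + 2927/(√36141) = 11664/2465 + 2927*(√36141/36141) = 11664/2465 + 2927*√36141/36141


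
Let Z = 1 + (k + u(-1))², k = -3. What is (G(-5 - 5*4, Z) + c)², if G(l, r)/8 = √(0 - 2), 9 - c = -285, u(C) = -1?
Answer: 86308 + 4704*I*√2 ≈ 86308.0 + 6652.5*I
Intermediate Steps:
c = 294 (c = 9 - 1*(-285) = 9 + 285 = 294)
Z = 17 (Z = 1 + (-3 - 1)² = 1 + (-4)² = 1 + 16 = 17)
G(l, r) = 8*I*√2 (G(l, r) = 8*√(0 - 2) = 8*√(-2) = 8*(I*√2) = 8*I*√2)
(G(-5 - 5*4, Z) + c)² = (8*I*√2 + 294)² = (294 + 8*I*√2)²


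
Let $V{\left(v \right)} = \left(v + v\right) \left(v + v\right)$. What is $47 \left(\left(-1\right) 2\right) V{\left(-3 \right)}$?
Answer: $-3384$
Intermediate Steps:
$V{\left(v \right)} = 4 v^{2}$ ($V{\left(v \right)} = 2 v 2 v = 4 v^{2}$)
$47 \left(\left(-1\right) 2\right) V{\left(-3 \right)} = 47 \left(\left(-1\right) 2\right) 4 \left(-3\right)^{2} = 47 \left(-2\right) 4 \cdot 9 = \left(-94\right) 36 = -3384$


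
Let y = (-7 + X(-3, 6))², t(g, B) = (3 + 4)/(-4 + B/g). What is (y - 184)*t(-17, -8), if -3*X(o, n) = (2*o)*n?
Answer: 6307/20 ≈ 315.35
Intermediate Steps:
X(o, n) = -2*n*o/3 (X(o, n) = -2*o*n/3 = -2*n*o/3)
t(g, B) = 7/(-4 + B/g)
y = 25 (y = (-7 - ⅔*6*(-3))² = (-7 + 12)² = 5² = 25)
(y - 184)*t(-17, -8) = (25 - 184)*(7*(-17)/(-8 - 4*(-17))) = -1113*(-17)/(-8 + 68) = -1113*(-17)/60 = -159*(-119/60) = 6307/20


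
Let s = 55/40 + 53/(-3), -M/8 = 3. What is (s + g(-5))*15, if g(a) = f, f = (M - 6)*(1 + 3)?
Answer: -16355/8 ≈ -2044.4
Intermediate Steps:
M = -24 (M = -8*3 = -24)
f = -120 (f = (-24 - 6)*(1 + 3) = -30*4 = -120)
s = -391/24 (s = 55*(1/40) + 53*(-⅓) = 11/8 - 53/3 = -391/24 ≈ -16.292)
g(a) = -120
(s + g(-5))*15 = (-391/24 - 120)*15 = -3271/24*15 = -16355/8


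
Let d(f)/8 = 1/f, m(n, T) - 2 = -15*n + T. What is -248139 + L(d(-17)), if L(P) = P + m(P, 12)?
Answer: -4218013/17 ≈ -2.4812e+5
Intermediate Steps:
m(n, T) = 2 + T - 15*n (m(n, T) = 2 + (-15*n + T) = 2 + (T - 15*n) = 2 + T - 15*n)
d(f) = 8/f
L(P) = 14 - 14*P (L(P) = P + (2 + 12 - 15*P) = P + (14 - 15*P) = 14 - 14*P)
-248139 + L(d(-17)) = -248139 + (14 - 112/(-17)) = -248139 + (14 - 112*(-1)/17) = -248139 + (14 - 14*(-8/17)) = -248139 + (14 + 112/17) = -248139 + 350/17 = -4218013/17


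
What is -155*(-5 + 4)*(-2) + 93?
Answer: -217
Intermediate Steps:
-155*(-5 + 4)*(-2) + 93 = -(-155)*(-2) + 93 = -155*2 + 93 = -310 + 93 = -217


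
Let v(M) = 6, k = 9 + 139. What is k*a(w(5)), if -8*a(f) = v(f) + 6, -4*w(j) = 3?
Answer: -222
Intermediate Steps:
k = 148
w(j) = -3/4 (w(j) = -1/4*3 = -3/4)
a(f) = -3/2 (a(f) = -(6 + 6)/8 = -1/8*12 = -3/2)
k*a(w(5)) = 148*(-3/2) = -222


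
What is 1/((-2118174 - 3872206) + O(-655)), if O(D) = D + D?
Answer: -1/5991690 ≈ -1.6690e-7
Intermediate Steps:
O(D) = 2*D
1/((-2118174 - 3872206) + O(-655)) = 1/((-2118174 - 3872206) + 2*(-655)) = 1/(-5990380 - 1310) = 1/(-5991690) = -1/5991690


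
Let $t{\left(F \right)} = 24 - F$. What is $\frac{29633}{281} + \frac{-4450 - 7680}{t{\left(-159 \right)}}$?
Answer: $\frac{2014309}{51423} \approx 39.171$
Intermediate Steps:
$\frac{29633}{281} + \frac{-4450 - 7680}{t{\left(-159 \right)}} = \frac{29633}{281} + \frac{-4450 - 7680}{24 - -159} = 29633 \cdot \frac{1}{281} + \frac{-4450 - 7680}{24 + 159} = \frac{29633}{281} - \frac{12130}{183} = \frac{2014309}{51423}$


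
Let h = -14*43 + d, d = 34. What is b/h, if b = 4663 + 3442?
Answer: -8105/568 ≈ -14.269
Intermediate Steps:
h = -568 (h = -14*43 + 34 = -602 + 34 = -568)
b = 8105
b/h = 8105/(-568) = 8105*(-1/568) = -8105/568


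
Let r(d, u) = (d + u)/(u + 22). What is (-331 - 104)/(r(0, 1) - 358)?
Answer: 10005/8233 ≈ 1.2152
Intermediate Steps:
r(d, u) = (d + u)/(22 + u)
(-331 - 104)/(r(0, 1) - 358) = (-331 - 104)/((0 + 1)/(22 + 1) - 358) = -435/(1/23 - 358) = -435/(-8233/23) = -435*(-23/8233) = 10005/8233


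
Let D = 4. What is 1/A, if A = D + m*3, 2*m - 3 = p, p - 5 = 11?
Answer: 2/65 ≈ 0.030769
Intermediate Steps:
p = 16 (p = 5 + 11 = 16)
m = 19/2 (m = 3/2 + (½)*16 = 3/2 + 8 = 19/2 ≈ 9.5000)
A = 65/2 (A = 4 + (19/2)*3 = 4 + 57/2 = 65/2 ≈ 32.500)
1/A = 1/(65/2) = 2/65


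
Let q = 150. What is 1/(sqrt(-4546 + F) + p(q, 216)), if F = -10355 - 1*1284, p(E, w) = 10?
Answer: 2/3257 - I*sqrt(16185)/16285 ≈ 0.00061406 - 0.0078121*I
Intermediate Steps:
F = -11639 (F = -10355 - 1284 = -11639)
1/(sqrt(-4546 + F) + p(q, 216)) = 1/(sqrt(-4546 - 11639) + 10) = 1/(sqrt(-16185) + 10) = 1/(I*sqrt(16185) + 10) = 1/(10 + I*sqrt(16185))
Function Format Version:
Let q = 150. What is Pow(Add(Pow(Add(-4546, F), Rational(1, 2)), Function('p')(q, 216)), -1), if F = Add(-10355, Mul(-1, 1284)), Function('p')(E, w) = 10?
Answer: Add(Rational(2, 3257), Mul(Rational(-1, 16285), I, Pow(16185, Rational(1, 2)))) ≈ Add(0.00061406, Mul(-0.0078121, I))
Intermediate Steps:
F = -11639 (F = Add(-10355, -1284) = -11639)
Pow(Add(Pow(Add(-4546, F), Rational(1, 2)), Function('p')(q, 216)), -1) = Pow(Add(Pow(Add(-4546, -11639), Rational(1, 2)), 10), -1) = Pow(Add(Pow(-16185, Rational(1, 2)), 10), -1) = Pow(Add(Mul(I, Pow(16185, Rational(1, 2))), 10), -1) = Pow(Add(10, Mul(I, Pow(16185, Rational(1, 2)))), -1)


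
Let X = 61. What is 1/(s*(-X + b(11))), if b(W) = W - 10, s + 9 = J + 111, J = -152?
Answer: 1/3000 ≈ 0.00033333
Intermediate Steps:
s = -50 (s = -9 + (-152 + 111) = -9 - 41 = -50)
b(W) = -10 + W
1/(s*(-X + b(11))) = 1/(-50*(-1*61 + (-10 + 11))) = 1/(-50*(-61 + 1)) = 1/(-50*(-60)) = 1/3000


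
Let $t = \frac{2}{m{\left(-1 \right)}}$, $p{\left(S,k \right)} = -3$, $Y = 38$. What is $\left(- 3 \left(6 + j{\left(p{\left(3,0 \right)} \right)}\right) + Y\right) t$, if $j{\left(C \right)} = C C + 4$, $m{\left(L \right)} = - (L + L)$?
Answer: $-19$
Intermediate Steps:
$m{\left(L \right)} = - 2 L$
$j{\left(C \right)} = 4 + C^{2}$ ($j{\left(C \right)} = C^{2} + 4 = 4 + C^{2}$)
$t = 1$ ($t = \frac{2}{\left(-2\right) \left(-1\right)} = \frac{2}{2} = 2 \cdot \frac{1}{2} = 1$)
$\left(- 3 \left(6 + j{\left(p{\left(3,0 \right)} \right)}\right) + Y\right) t = \left(- 3 \left(6 + \left(4 + \left(-3\right)^{2}\right)\right) + 38\right) 1 = \left(- 3 \left(6 + \left(4 + 9\right)\right) + 38\right) 1 = \left(- 3 \left(6 + 13\right) + 38\right) 1 = \left(\left(-3\right) 19 + 38\right) 1 = \left(-57 + 38\right) 1 = \left(-19\right) 1 = -19$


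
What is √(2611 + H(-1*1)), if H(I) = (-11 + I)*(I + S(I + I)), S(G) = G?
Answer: √2647 ≈ 51.449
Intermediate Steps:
H(I) = 3*I*(-11 + I) (H(I) = (-11 + I)*(I + (I + I)) = (-11 + I)*(I + 2*I) = (-11 + I)*(3*I) = 3*I*(-11 + I))
√(2611 + H(-1*1)) = √(2611 + 3*(-1*1)*(-11 - 1*1)) = √(2611 + 3*(-1)*(-11 - 1)) = √(2611 + 3*(-1)*(-12)) = √(2611 + 36) = √2647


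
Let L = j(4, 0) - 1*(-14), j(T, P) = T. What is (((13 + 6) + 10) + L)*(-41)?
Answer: -1927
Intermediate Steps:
L = 18 (L = 4 - 1*(-14) = 4 + 14 = 18)
(((13 + 6) + 10) + L)*(-41) = (((13 + 6) + 10) + 18)*(-41) = ((19 + 10) + 18)*(-41) = (29 + 18)*(-41) = 47*(-41) = -1927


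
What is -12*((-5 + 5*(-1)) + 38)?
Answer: -336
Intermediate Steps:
-12*((-5 + 5*(-1)) + 38) = -12*((-5 - 5) + 38) = -12*(-10 + 38) = -12*28 = -336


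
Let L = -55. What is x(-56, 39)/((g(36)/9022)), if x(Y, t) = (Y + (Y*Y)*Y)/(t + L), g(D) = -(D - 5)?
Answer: -99057049/31 ≈ -3.1954e+6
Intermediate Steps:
g(D) = 5 - D (g(D) = -(-5 + D) = 5 - D)
x(Y, t) = (Y + Y³)/(-55 + t) (x(Y, t) = (Y + (Y*Y)*Y)/(t - 55) = (Y + Y²*Y)/(-55 + t) = (Y + Y³)/(-55 + t))
x(-56, 39)/((g(36)/9022)) = ((-56 + (-56)³)/(-55 + 39))/(((5 - 1*36)/9022)) = ((-56 - 175616)/(-16))/(((5 - 36)*(1/9022))) = (-1/16*(-175672))/((-31*1/9022)) = 21959/(2*(-31/9022)) = (21959/2)*(-9022/31) = -99057049/31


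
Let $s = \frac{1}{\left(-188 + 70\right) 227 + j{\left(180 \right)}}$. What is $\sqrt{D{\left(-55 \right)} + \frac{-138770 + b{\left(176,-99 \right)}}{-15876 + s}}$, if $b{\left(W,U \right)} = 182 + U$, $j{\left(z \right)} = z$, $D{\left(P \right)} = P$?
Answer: $\frac{i \sqrt{8254445931154084741}}{422396857} \approx 6.8018 i$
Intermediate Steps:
$s = - \frac{1}{26606}$ ($s = \frac{1}{\left(-188 + 70\right) 227 + 180} = \frac{1}{\left(-118\right) 227 + 180} = \frac{1}{-26786 + 180} = \frac{1}{-26606} = - \frac{1}{26606} \approx -3.7586 \cdot 10^{-5}$)
$\sqrt{D{\left(-55 \right)} + \frac{-138770 + b{\left(176,-99 \right)}}{-15876 + s}} = \sqrt{-55 + \frac{-138770 + \left(182 - 99\right)}{-15876 - \frac{1}{26606}}} = \sqrt{-55 + \frac{-138770 + 83}{- \frac{422396857}{26606}}} = \sqrt{-55 - - \frac{3689906322}{422396857}} = \sqrt{-55 + \frac{3689906322}{422396857}} = \sqrt{- \frac{19541920813}{422396857}} = \frac{i \sqrt{8254445931154084741}}{422396857}$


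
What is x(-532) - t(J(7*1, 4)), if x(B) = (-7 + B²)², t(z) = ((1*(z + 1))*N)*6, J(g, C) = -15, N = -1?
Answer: 80098622205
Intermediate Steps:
t(z) = -6 - 6*z (t(z) = ((1*(z + 1))*(-1))*6 = ((1*(1 + z))*(-1))*6 = ((1 + z)*(-1))*6 = (-1 - z)*6 = -6 - 6*z)
x(-532) - t(J(7*1, 4)) = (-7 + (-532)²)² - (-6 - 6*(-15)) = (-7 + 283024)² - (-6 + 90) = 283017² - 1*84 = 80098622289 - 84 = 80098622205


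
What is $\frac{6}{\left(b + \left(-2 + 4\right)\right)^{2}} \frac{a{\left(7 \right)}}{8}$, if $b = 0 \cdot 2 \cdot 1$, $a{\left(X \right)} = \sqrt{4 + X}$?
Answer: $\frac{3 \sqrt{11}}{16} \approx 0.62187$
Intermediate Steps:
$b = 0$ ($b = 0 \cdot 1 = 0$)
$\frac{6}{\left(b + \left(-2 + 4\right)\right)^{2}} \frac{a{\left(7 \right)}}{8} = \frac{6}{\left(0 + \left(-2 + 4\right)\right)^{2}} \frac{\sqrt{4 + 7}}{8} = \frac{6}{\left(0 + 2\right)^{2}} \sqrt{11} \cdot \frac{1}{8} = \frac{6}{2^{2}} \frac{\sqrt{11}}{8} = \frac{6}{4} \frac{\sqrt{11}}{8} = 6 \cdot \frac{1}{4} \frac{\sqrt{11}}{8} = \frac{3 \frac{\sqrt{11}}{8}}{2} = \frac{3 \sqrt{11}}{16}$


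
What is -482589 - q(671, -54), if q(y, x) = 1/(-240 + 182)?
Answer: -27990161/58 ≈ -4.8259e+5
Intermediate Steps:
q(y, x) = -1/58 (q(y, x) = 1/(-58) = -1/58)
-482589 - q(671, -54) = -482589 - 1*(-1/58) = -482589 + 1/58 = -27990161/58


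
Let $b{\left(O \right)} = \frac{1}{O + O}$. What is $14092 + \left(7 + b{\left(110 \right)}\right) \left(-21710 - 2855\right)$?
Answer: $- \frac{6950885}{44} \approx -1.5797 \cdot 10^{5}$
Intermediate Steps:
$b{\left(O \right)} = \frac{1}{2 O}$
$14092 + \left(7 + b{\left(110 \right)}\right) \left(-21710 - 2855\right) = 14092 + \left(7 + \frac{1}{2 \cdot 110}\right) \left(-21710 - 2855\right) = 14092 + \left(7 + \frac{1}{2} \cdot \frac{1}{110}\right) \left(-24565\right) = 14092 + \left(7 + \frac{1}{220}\right) \left(-24565\right) = 14092 + \frac{1541}{220} \left(-24565\right) = 14092 - \frac{7570933}{44} = - \frac{6950885}{44}$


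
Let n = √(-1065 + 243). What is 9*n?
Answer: 9*I*√822 ≈ 258.03*I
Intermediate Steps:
n = I*√822 (n = √(-822) = I*√822 ≈ 28.671*I)
9*n = 9*(I*√822) = 9*I*√822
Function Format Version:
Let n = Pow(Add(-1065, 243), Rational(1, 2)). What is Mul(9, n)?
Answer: Mul(9, I, Pow(822, Rational(1, 2))) ≈ Mul(258.03, I)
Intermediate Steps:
n = Mul(I, Pow(822, Rational(1, 2))) (n = Pow(-822, Rational(1, 2)) = Mul(I, Pow(822, Rational(1, 2))) ≈ Mul(28.671, I))
Mul(9, n) = Mul(9, Mul(I, Pow(822, Rational(1, 2)))) = Mul(9, I, Pow(822, Rational(1, 2)))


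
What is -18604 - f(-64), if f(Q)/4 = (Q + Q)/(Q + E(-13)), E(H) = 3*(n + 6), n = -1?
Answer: -912108/49 ≈ -18614.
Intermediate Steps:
E(H) = 15 (E(H) = 3*(-1 + 6) = 3*5 = 15)
f(Q) = 8*Q/(15 + Q) (f(Q) = 4*((Q + Q)/(Q + 15)) = 4*((2*Q)/(15 + Q)) = 4*(2*Q/(15 + Q)) = 8*Q/(15 + Q))
-18604 - f(-64) = -18604 - 8*(-64)/(15 - 64) = -18604 - 8*(-64)/(-49) = -18604 - 8*(-64)*(-1)/49 = -18604 - 1*512/49 = -18604 - 512/49 = -912108/49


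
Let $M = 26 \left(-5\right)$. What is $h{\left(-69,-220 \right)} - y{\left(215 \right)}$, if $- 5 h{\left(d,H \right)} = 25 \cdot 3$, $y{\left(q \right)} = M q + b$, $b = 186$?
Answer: $27749$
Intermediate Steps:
$M = -130$
$y{\left(q \right)} = 186 - 130 q$ ($y{\left(q \right)} = - 130 q + 186 = 186 - 130 q$)
$h{\left(d,H \right)} = -15$ ($h{\left(d,H \right)} = - \frac{25 \cdot 3}{5} = \left(- \frac{1}{5}\right) 75 = -15$)
$h{\left(-69,-220 \right)} - y{\left(215 \right)} = -15 - \left(186 - 27950\right) = -15 - -27764 = -15 + 27764 = 27749$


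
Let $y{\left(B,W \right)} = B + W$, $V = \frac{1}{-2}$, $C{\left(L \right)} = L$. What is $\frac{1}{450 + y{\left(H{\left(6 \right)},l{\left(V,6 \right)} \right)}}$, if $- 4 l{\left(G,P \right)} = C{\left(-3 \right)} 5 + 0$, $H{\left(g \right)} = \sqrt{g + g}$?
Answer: $\frac{2420}{1098011} - \frac{32 \sqrt{3}}{3294033} \approx 0.0021872$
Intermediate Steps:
$H{\left(g \right)} = \sqrt{2} \sqrt{g}$ ($H{\left(g \right)} = \sqrt{2 g} = \sqrt{2} \sqrt{g}$)
$V = - \frac{1}{2} \approx -0.5$
$l{\left(G,P \right)} = \frac{15}{4}$ ($l{\left(G,P \right)} = - \frac{\left(-3\right) 5 + 0}{4} = - \frac{-15 + 0}{4} = \left(- \frac{1}{4}\right) \left(-15\right) = \frac{15}{4}$)
$\frac{1}{450 + y{\left(H{\left(6 \right)},l{\left(V,6 \right)} \right)}} = \frac{1}{450 + \left(\sqrt{2} \sqrt{6} + \frac{15}{4}\right)} = \frac{1}{450 + \left(2 \sqrt{3} + \frac{15}{4}\right)} = \frac{1}{450 + \left(\frac{15}{4} + 2 \sqrt{3}\right)} = \frac{1}{\frac{1815}{4} + 2 \sqrt{3}}$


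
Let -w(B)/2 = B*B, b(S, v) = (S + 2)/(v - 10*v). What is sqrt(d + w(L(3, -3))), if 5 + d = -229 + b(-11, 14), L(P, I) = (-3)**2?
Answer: I*sqrt(77602)/14 ≈ 19.898*I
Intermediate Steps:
L(P, I) = 9
b(S, v) = -(2 + S)/(9*v) (b(S, v) = (2 + S)/((-9*v)) = (2 + S)*(-1/(9*v)) = -(2 + S)/(9*v))
w(B) = -2*B**2 (w(B) = -2*B*B = -2*B**2)
d = -3275/14 (d = -5 + (-229 + (1/9)*(-2 - 1*(-11))/14) = -5 + (-229 + (1/9)*(1/14)*(-2 + 11)) = -5 + (-229 + (1/9)*(1/14)*9) = -5 + (-229 + 1/14) = -5 - 3205/14 = -3275/14 ≈ -233.93)
sqrt(d + w(L(3, -3))) = sqrt(-3275/14 - 2*9**2) = sqrt(-3275/14 - 2*81) = sqrt(-3275/14 - 162) = sqrt(-5543/14) = I*sqrt(77602)/14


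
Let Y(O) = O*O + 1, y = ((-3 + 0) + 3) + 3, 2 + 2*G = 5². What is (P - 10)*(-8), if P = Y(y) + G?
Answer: -92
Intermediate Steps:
G = 23/2 (G = -1 + (½)*5² = -1 + (½)*25 = -1 + 25/2 = 23/2 ≈ 11.500)
y = 3 (y = (-3 + 3) + 3 = 0 + 3 = 3)
Y(O) = 1 + O² (Y(O) = O² + 1 = 1 + O²)
P = 43/2 (P = (1 + 3²) + 23/2 = (1 + 9) + 23/2 = 10 + 23/2 = 43/2 ≈ 21.500)
(P - 10)*(-8) = (43/2 - 10)*(-8) = (23/2)*(-8) = -92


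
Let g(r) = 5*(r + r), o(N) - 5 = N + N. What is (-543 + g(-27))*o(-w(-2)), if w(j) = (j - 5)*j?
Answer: 18699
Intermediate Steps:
w(j) = j*(-5 + j) (w(j) = (-5 + j)*j = j*(-5 + j))
o(N) = 5 + 2*N (o(N) = 5 + (N + N) = 5 + 2*N)
g(r) = 10*r (g(r) = 5*(2*r) = 10*r)
(-543 + g(-27))*o(-w(-2)) = (-543 + 10*(-27))*(5 + 2*(-(-2)*(-5 - 2))) = (-543 - 270)*(5 + 2*(-(-2)*(-7))) = -813*(5 + 2*(-1*14)) = -813*(5 + 2*(-14)) = -813*(5 - 28) = -813*(-23) = 18699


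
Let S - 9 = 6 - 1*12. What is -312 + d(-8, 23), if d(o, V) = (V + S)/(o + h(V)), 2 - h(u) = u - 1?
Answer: -4381/14 ≈ -312.93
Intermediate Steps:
h(u) = 3 - u (h(u) = 2 - (u - 1) = 2 - (-1 + u) = 2 + (1 - u) = 3 - u)
S = 3 (S = 9 + (6 - 1*12) = 9 + (6 - 12) = 9 - 6 = 3)
d(o, V) = (3 + V)/(3 + o - V) (d(o, V) = (V + 3)/(o + (3 - V)) = (3 + V)/(3 + o - V))
-312 + d(-8, 23) = -312 + (3 + 23)/(3 - 8 - 1*23) = -312 + 26/(3 - 8 - 23) = -312 + 26/(-28) = -312 - 1/28*26 = -312 - 13/14 = -4381/14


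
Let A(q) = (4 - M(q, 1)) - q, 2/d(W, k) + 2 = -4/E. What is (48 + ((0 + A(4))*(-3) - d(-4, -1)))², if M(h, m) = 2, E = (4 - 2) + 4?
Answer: 47961/16 ≈ 2997.6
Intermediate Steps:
E = 6 (E = 2 + 4 = 6)
d(W, k) = -¾ (d(W, k) = 2/(-2 - 4/6) = 2/(-2 - 4*⅙) = 2/(-2 - ⅔) = 2/(-8/3) = 2*(-3/8) = -¾)
A(q) = 2 - q (A(q) = (4 - 1*2) - q = (4 - 2) - q = 2 - q)
(48 + ((0 + A(4))*(-3) - d(-4, -1)))² = (48 + ((0 + (2 - 1*4))*(-3) - 1*(-¾)))² = (48 + ((0 + (2 - 4))*(-3) + ¾))² = (48 + ((0 - 2)*(-3) + ¾))² = (48 + (-2*(-3) + ¾))² = (48 + (6 + ¾))² = (48 + 27/4)² = (219/4)² = 47961/16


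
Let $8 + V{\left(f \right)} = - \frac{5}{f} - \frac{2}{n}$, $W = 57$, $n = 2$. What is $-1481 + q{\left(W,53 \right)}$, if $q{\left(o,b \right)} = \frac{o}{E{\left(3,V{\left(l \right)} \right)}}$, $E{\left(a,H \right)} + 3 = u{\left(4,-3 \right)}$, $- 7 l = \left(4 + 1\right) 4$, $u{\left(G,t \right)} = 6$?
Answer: $-1462$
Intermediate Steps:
$l = - \frac{20}{7}$ ($l = - \frac{\left(4 + 1\right) 4}{7} = - \frac{5 \cdot 4}{7} = \left(- \frac{1}{7}\right) 20 = - \frac{20}{7} \approx -2.8571$)
$V{\left(f \right)} = -9 - \frac{5}{f}$ ($V{\left(f \right)} = -8 - \left(1 + \frac{5}{f}\right) = -9 - \frac{5}{f}$)
$E{\left(a,H \right)} = 3$ ($E{\left(a,H \right)} = -3 + 6 = 3$)
$q{\left(o,b \right)} = \frac{o}{3}$
$-1481 + q{\left(W,53 \right)} = -1481 + \frac{1}{3} \cdot 57 = -1481 + 19 = -1462$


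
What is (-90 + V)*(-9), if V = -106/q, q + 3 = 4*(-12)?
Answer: 13452/17 ≈ 791.29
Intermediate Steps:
q = -51 (q = -3 + 4*(-12) = -3 - 48 = -51)
V = 106/51 (V = -106/(-51) = -106*(-1/51) = 106/51 ≈ 2.0784)
(-90 + V)*(-9) = (-90 + 106/51)*(-9) = -4484/51*(-9) = 13452/17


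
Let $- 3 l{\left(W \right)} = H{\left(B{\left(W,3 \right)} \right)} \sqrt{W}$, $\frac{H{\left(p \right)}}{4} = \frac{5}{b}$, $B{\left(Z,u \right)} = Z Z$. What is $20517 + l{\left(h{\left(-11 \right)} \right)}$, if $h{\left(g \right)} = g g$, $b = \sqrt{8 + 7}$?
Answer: $20517 - \frac{44 \sqrt{15}}{9} \approx 20498.0$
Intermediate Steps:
$b = \sqrt{15} \approx 3.873$
$h{\left(g \right)} = g^{2}$
$B{\left(Z,u \right)} = Z^{2}$
$H{\left(p \right)} = \frac{4 \sqrt{15}}{3}$ ($H{\left(p \right)} = 4 \frac{5}{\sqrt{15}} = 4 \cdot 5 \frac{\sqrt{15}}{15} = 4 \frac{\sqrt{15}}{3} = \frac{4 \sqrt{15}}{3}$)
$l{\left(W \right)} = - \frac{4 \sqrt{15} \sqrt{W}}{9}$ ($l{\left(W \right)} = - \frac{\frac{4 \sqrt{15}}{3} \sqrt{W}}{3} = - \frac{\frac{4}{3} \sqrt{15} \sqrt{W}}{3} = - \frac{4 \sqrt{15} \sqrt{W}}{9}$)
$20517 + l{\left(h{\left(-11 \right)} \right)} = 20517 - \frac{4 \sqrt{15} \sqrt{\left(-11\right)^{2}}}{9} = 20517 - \frac{4 \sqrt{15} \sqrt{121}}{9} = 20517 - \frac{4}{9} \sqrt{15} \cdot 11 = 20517 - \frac{44 \sqrt{15}}{9}$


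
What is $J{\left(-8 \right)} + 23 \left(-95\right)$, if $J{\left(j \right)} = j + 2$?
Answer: $-2191$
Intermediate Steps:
$J{\left(j \right)} = 2 + j$
$J{\left(-8 \right)} + 23 \left(-95\right) = \left(2 - 8\right) + 23 \left(-95\right) = -6 - 2185 = -2191$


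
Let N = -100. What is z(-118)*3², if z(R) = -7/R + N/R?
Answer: 963/118 ≈ 8.1610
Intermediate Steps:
z(R) = -107/R (z(R) = -7/R - 100/R = -107/R)
z(-118)*3² = -107/(-118)*3² = -107*(-1/118)*9 = (107/118)*9 = 963/118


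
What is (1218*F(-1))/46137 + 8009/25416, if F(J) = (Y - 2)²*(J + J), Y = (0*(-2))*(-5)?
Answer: 5802749/55838952 ≈ 0.10392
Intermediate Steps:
Y = 0 (Y = 0*(-5) = 0)
F(J) = 8*J (F(J) = (0 - 2)²*(J + J) = (-2)²*(2*J) = 4*(2*J) = 8*J)
(1218*F(-1))/46137 + 8009/25416 = (1218*(8*(-1)))/46137 + 8009/25416 = (1218*(-8))*(1/46137) + 8009*(1/25416) = -9744*1/46137 + 8009/25416 = -464/2197 + 8009/25416 = 5802749/55838952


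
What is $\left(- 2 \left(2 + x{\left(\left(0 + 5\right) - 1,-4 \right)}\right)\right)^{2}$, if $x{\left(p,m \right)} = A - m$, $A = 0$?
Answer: $144$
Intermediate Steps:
$x{\left(p,m \right)} = - m$ ($x{\left(p,m \right)} = 0 - m = - m$)
$\left(- 2 \left(2 + x{\left(\left(0 + 5\right) - 1,-4 \right)}\right)\right)^{2} = \left(- 2 \left(2 - -4\right)\right)^{2} = \left(- 2 \left(2 + 4\right)\right)^{2} = \left(\left(-2\right) 6\right)^{2} = \left(-12\right)^{2} = 144$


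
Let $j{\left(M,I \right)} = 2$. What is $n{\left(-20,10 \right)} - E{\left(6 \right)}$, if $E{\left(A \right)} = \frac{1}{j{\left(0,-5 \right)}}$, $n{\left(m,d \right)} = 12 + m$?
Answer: $- \frac{17}{2} \approx -8.5$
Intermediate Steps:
$E{\left(A \right)} = \frac{1}{2}$
$n{\left(-20,10 \right)} - E{\left(6 \right)} = \left(12 - 20\right) - \frac{1}{2} = -8 - \frac{1}{2} = - \frac{17}{2}$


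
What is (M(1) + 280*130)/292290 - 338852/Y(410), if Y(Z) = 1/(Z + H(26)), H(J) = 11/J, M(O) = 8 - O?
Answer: -528444198564049/3799770 ≈ -1.3907e+8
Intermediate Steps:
Y(Z) = 1/(11/26 + Z) (Y(Z) = 1/(Z + 11/26) = 1/(11/26 + Z))
(M(1) + 280*130)/292290 - 338852/Y(410) = ((8 - 1*1) + 280*130)/292290 - 338852/(26/(11 + 26*410)) = ((8 - 1) + 36400)*(1/292290) - 338852/(26/(11 + 10660)) = (7 + 36400)*(1/292290) - 338852/(26/10671) = 36407*(1/292290) - 338852/(26*(1/10671)) = 36407/292290 - 338852/26/10671 = 36407/292290 - 338852*10671/26 = 36407/292290 - 1807944846/13 = -528444198564049/3799770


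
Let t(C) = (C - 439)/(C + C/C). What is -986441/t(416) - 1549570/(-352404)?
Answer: 72479987563249/4052646 ≈ 1.7885e+7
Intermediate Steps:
t(C) = (-439 + C)/(1 + C) (t(C) = (-439 + C)/(C + 1) = (-439 + C)/(1 + C))
-986441/t(416) - 1549570/(-352404) = -986441*(1 + 416)/(-439 + 416) - 1549570/(-352404) = -986441/(-23/417) - 1549570*(-1/352404) = -986441/((1/417)*(-23)) + 774785/176202 = -986441/(-23/417) + 774785/176202 = -986441*(-417/23) + 774785/176202 = 411345897/23 + 774785/176202 = 72479987563249/4052646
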